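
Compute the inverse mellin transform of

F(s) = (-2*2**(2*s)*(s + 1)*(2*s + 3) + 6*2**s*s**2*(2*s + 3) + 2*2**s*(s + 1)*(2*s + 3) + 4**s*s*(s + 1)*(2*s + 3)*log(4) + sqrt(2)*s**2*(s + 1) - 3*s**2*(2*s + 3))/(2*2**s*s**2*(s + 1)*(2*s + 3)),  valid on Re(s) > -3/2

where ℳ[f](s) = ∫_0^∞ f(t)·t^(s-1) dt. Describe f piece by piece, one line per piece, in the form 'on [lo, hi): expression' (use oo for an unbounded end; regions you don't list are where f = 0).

breakpoints 1/2, 1: one integral from each of the 3 segments
on [0, 1/2): add ∫ t**(3/2)·t^(s-1) dt
on [1/2, 1): add ∫ 3*t·t^(s-1) dt
[1, 2) adds the kernel integral of log(t)

on [0, 1/2): t**(3/2)
on [1/2, 1): 3*t
on [1, 2): log(t)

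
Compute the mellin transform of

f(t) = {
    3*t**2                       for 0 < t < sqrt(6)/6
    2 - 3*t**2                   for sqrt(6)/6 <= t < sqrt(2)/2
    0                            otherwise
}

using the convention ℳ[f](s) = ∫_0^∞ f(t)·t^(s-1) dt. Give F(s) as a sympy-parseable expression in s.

invert the power substitution to get 3*t on [0, 1/6); 2 - 3*t on [1/6, 1/2)
the common scale on t comes off first: t on [0, 1/2); 2 - t on [1/2, 3/2)
split f at sqrt(6)/6: ℳ[f](s) collects 2 kernel integrals
[0, sqrt(6)/6) adds the kernel integral of 3*t**2
over [sqrt(6)/6, sqrt(2)/2), the kernel integral of (2 - 3*t**2) enters the sum

(3**(s/2)*s/2 + 4*3**(s/2) - s - 4)/(2*6**(s/2)*s*(s/2 + 1))
  Re(s) > -2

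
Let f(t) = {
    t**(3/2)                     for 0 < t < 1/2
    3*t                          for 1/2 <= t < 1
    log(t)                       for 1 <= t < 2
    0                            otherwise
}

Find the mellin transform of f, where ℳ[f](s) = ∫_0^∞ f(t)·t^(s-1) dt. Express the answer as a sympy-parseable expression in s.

(-2*2**(2*s)*(s + 1)*(2*s + 3) + 6*2**s*s**2*(2*s + 3) + 2*2**s*(s + 1)*(2*s + 3) + 4**s*s*(s + 1)*(2*s + 3)*log(4) + sqrt(2)*s**2*(s + 1) - 3*s**2*(2*s + 3))/(2*2**s*s**2*(s + 1)*(2*s + 3))
  Re(s) > -3/2

integrate the 3 segments split at 1/2, 1, then add the results
for t in [0, 1/2): the term is ∫ t**(3/2)·t^(s-1)
over [1/2, 1), the kernel integral of 3*t enters the sum
piece [1, 2): integrate log(t) against the kernel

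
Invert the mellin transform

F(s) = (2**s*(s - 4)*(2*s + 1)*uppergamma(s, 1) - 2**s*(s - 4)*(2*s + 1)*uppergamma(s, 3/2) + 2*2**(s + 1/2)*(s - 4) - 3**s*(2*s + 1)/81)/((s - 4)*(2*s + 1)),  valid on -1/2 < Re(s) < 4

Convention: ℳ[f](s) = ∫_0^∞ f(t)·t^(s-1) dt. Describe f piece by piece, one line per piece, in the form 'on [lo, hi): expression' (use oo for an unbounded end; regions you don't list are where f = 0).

on [0, 2): sqrt(t)
on [2, 3): exp(-t/2)
on [3, oo): t**(-4)

split f at 2, 3: ℳ[f](s) collects 3 kernel integrals
segment [0, 2) carries sqrt(t); integrate it
for t in [2, 3): the term is ∫ exp(-t/2)·t^(s-1)
segment 3 to ∞ holds t**(-4); add its integral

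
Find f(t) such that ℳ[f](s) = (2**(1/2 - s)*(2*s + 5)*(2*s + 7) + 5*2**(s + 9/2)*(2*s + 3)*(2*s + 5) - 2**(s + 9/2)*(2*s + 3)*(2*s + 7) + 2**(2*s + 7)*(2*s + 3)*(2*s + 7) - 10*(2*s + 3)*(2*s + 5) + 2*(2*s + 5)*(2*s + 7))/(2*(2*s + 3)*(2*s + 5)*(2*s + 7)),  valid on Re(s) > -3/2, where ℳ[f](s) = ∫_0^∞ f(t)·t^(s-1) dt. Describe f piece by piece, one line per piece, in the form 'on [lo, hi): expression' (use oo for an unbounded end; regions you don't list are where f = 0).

on [0, 1/2): 3*t**(3/2)/2
on [1/2, 1): t**(3/2)/2
on [1, 2): 5*t**(7/2)/2
on [2, 4): t**(5/2)

decompose at 1/2, 1, 2; ℳ[f](s) sums the 4 pieces' integrals
the [0, 1/2) slice contributes ∫ 3*t**(3/2)/2·t^(s-1) dt
piece [1/2, 1): integrate t**(3/2)/2 against the kernel
the [1, 2) slice contributes ∫ 5*t**(7/2)/2·t^(s-1) dt
∫ over [2, 4) of t**(5/2)·t^(s-1) joins the sum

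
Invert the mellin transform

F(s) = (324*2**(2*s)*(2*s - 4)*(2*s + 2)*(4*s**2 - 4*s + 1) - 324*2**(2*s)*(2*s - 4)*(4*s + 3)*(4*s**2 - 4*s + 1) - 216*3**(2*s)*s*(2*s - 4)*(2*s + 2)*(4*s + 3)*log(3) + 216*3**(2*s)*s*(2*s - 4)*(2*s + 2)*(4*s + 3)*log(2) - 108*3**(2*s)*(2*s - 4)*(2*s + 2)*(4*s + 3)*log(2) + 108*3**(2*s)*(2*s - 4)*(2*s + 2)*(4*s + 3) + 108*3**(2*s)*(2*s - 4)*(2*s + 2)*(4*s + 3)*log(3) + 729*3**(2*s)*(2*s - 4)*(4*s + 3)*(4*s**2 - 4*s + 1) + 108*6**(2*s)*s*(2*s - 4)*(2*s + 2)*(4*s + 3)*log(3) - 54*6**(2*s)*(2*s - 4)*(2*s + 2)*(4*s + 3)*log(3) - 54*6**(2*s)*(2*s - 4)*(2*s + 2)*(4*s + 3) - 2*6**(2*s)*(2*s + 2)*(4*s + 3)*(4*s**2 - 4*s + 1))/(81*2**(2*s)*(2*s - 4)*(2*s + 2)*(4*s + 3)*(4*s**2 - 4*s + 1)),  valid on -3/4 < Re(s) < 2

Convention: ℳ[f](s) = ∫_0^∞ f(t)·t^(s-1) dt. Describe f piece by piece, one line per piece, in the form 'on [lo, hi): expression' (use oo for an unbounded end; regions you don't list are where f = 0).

on [0, 1): t**(3/4)
on [1, 9/4): 2*t
on [9/4, 9): log(sqrt(t))/sqrt(t)
on [9, oo): t**(-2)

reversing the power substitution: t**(3/2) on [0, 1); 2*t**2 on [1, 3/2); log(t)/t on [3/2, 3); …
summing 4 kernel integrals split by 1, 9/4, 9 yields ℳ[f](s)
for t in [0, 1): the term is ∫ t**(3/4)·t^(s-1)
on [1, 9/4): add ∫ 2*t·t^(s-1) dt
on [9/4, 9) integrate f = log(sqrt(t))/sqrt(t) against the kernel
segment [9, ∞) carries t**(-2); integrate it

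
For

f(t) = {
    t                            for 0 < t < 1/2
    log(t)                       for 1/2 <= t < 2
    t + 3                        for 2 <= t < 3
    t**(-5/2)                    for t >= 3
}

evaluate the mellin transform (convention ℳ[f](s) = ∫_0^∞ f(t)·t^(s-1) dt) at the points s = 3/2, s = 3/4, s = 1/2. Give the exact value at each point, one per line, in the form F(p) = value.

F(3/2) = sqrt(2)*(-1139 + 30*sqrt(2) + 270*log(2) + 864*sqrt(6))/180
F(3/4) = 2**(1/4)*(-436*sqrt(2) + 2*2**(3/4)*3**(1/4) + 65 + log(2**(42 + 84*sqrt(2))) + 180*6**(3/4))/63
F(1/2) = sqrt(2)*(-330 + sqrt(2) + 108*log(2) + 144*sqrt(6))/36

linearity at 1/2, 2, 3 turns ℳ[f](s) into 4 summed integrals
the [0, 1/2) slice contributes ∫ t·t^(s-1) dt
[1/2, 2) adds the kernel integral of log(t)
over [2, 3), the kernel integral of (t + 3) enters the sum
piece [3, ∞): integrate t**(-5/2) against the kernel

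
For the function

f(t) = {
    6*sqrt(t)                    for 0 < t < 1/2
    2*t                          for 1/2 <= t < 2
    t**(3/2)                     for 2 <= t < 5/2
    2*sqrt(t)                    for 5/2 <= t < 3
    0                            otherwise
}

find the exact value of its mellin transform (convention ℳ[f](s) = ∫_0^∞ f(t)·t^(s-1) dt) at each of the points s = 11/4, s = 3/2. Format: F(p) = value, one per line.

F(11/4) = -1937*2**(1/4)/510 - 375*2**(3/4)*5**(1/4)/1768 + 1709*2**(3/4)/390 + 216*3**(1/4)/13
F(3/2) = 31*sqrt(2)/10 + 145/24

breakpoints 1/2, 2, 5/2: one integral from each of the 4 segments
∫ 6*sqrt(t)·t^(s-1) over [0, 1/2)
between 1/2 and 2 the integrand is 2*t·t^(s-1)
between 2 and 5/2 the integrand is t**(3/2)·t^(s-1)
segment [5/2, 3) carries 2*sqrt(t); integrate it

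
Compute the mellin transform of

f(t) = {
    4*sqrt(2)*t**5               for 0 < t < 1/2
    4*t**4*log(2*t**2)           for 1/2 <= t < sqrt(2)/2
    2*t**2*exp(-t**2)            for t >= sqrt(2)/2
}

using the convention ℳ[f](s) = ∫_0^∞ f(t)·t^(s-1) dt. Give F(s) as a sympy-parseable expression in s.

strip the power substitution: 4*sqrt(2)*t**(5/2) on [0, 1/4); 4*t**2*log(2*t) on [1/4, 1/2); 2*t*exp(-t) on [1/2, ∞)
reversing the common scale on t: t**(5/2) on [0, 1/2); t**2*log(t) on [1/2, 1); t*exp(-t/2) on [1, ∞)
reversing the shared t-power: t**(3/2) on [0, 1/2); t*log(t) on [1/2, 1); exp(-t/2) on [1, ∞)
f breaks at 1/2, sqrt(2)/2 into 3 integrals to sum
∫ over [0, 1/2) of 4*sqrt(2)*t**5·t^(s-1) joins the sum
segment 1/2 to sqrt(2)/2 holds 4*t**4*log(2*t**2); add its integral
[sqrt(2)/2, ∞) adds the kernel integral of 2*t**2*exp(-t**2)

(-2*2**(s/2)*(s + 5) + 2**s*(s + 5)*(4*s + (s + 2)**2 + 12)*uppergamma(s/2 + 1, 1/2) + s/2 + (s + 2)*(s + 5)*log(4)/8 + (s + 5)*log(2)/2 + sqrt(2)*(4*s + (s + 2)**2 + 12)/8 + 5/2)/(2**s*(s + 5)*(4*s + (s + 2)**2 + 12))
  Re(s) > -5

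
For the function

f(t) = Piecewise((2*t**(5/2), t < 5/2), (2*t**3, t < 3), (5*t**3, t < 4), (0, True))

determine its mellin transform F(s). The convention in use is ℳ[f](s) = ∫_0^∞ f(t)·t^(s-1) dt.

split f at 5/2, 3: ℳ[f](s) collects 3 kernel integrals
for t in [0, 5/2): the term is ∫ 2*t**(5/2)·t^(s-1)
∫ over [5/2, 3) of 2*t**3·t^(s-1) joins the sum
[3, 4) adds the kernel integral of 5*t**3

(-3*3**(s + 3)*(2*s + 5) + 5*4**(s + 3)*(2*s + 5) + 4*(5/2)**(s + 5/2)*(s + 3) - 2*(5/2)**(s + 3)*(2*s + 5))/((s + 3)*(2*s + 5))
  Re(s) > -5/2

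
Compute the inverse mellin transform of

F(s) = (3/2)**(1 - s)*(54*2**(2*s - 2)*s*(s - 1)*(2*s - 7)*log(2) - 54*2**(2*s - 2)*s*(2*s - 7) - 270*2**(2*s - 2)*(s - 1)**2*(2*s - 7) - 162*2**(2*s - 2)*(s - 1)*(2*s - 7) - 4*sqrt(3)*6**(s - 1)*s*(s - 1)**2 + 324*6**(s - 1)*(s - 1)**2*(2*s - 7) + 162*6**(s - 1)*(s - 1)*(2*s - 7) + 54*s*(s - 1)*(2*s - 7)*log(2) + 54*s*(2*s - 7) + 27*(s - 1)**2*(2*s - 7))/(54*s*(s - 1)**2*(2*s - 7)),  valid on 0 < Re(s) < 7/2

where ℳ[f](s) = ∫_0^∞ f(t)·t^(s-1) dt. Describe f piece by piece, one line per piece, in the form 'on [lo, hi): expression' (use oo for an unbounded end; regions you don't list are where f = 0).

on [0, 2/3): 3/4
on [2/3, 8/3): log(3*t/4)/t
on [8/3, 4): (3*t/4 + 3)/t
on [4, oo): 32*sqrt(3)/(27*t**(7/2))

the shared t-power comes off first: 3*t/4 on [0, 2/3); log(3*t/4) on [2/3, 8/3); 3*t/4 + 3 on [8/3, 4); …
the common scale on t comes off first: t/2 on [0, 1); log(t/2) on [1, 4); t/2 + 3 on [4, 6); …
invert the common scale on t to get t on [0, 1/2); log(t) on [1/2, 2); t + 3 on [2, 3); …
summing 4 kernel integrals split by 2/3, 8/3, 4 yields ℳ[f](s)
between 0 and 2/3 the integrand is 3/4·t^(s-1)
[2/3, 8/3) adds the kernel integral of log(3*t/4)/t
for t in [8/3, 4): the term is ∫ (3*t/4 + 3)/t·t^(s-1)
piece [4, ∞): integrate 32*sqrt(3)/(27*t**(7/2)) against the kernel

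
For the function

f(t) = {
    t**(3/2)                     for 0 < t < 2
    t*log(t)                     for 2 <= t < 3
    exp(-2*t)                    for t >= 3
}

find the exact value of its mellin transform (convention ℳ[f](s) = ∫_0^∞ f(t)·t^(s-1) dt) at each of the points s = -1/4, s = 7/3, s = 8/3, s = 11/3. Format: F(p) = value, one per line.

F(-1/4) = -16*3**(3/4)/9 + 2**(1/4)*uppergamma(-1/4, 6) + log(3**(4*3**(3/4)/3)/2**(4*2**(3/4)/3)) + 8*2**(1/4)/5 + 16*2**(3/4)/9
F(7/3) = -243*3**(1/3)/100 - 12*2**(1/3)*log(2)/5 + 2**(2/3)*uppergamma(7/3, 6)/8 + 18*2**(1/3)/25 + 48*2**(5/6)/23 + 81*3**(1/3)*log(3)/10
F(8/3) = -243*3**(2/3)/121 - 24*2**(2/3)*log(2)/11 + 2**(1/3)*uppergamma(8/3, 6)/8 + 72*2**(2/3)/121 + 96*2**(1/6)/25 + 81*3**(2/3)*log(3)/11
F(11/3) = -729*3**(2/3)/196 - 24*2**(2/3)*log(2)/7 + 2**(1/3)*uppergamma(11/3, 6)/16 + 36*2**(2/3)/49 + 192*2**(1/6)/31 + 243*3**(2/3)*log(3)/14

summing 3 kernel integrals split by 2, 3 yields ℳ[f](s)
for t in [0, 2): the term is ∫ t**(3/2)·t^(s-1)
over [2, 3), the kernel integral of t*log(t) enters the sum
piece [3, ∞): integrate exp(-2*t) against the kernel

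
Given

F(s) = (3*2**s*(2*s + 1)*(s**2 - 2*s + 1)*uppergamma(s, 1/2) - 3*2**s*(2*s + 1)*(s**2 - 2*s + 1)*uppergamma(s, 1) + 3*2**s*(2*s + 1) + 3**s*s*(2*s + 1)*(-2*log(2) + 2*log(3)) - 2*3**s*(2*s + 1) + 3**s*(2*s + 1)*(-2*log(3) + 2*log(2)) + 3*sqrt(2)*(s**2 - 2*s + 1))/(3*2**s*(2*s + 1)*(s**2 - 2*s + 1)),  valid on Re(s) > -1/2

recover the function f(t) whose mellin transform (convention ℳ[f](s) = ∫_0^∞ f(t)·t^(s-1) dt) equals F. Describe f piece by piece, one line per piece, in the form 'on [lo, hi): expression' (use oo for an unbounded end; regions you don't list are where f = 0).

on [0, 1/2): sqrt(t)
on [1/2, 1): exp(-t)
on [1, 3/2): log(t)/t

the 3 pieces separated at 1/2, 1 each add one integral
on [0, 1/2) integrate f = sqrt(t) against the kernel
∫ over [1/2, 1) of exp(-t)·t^(s-1) joins the sum
piece [1, 3/2): integrate log(t)/t against the kernel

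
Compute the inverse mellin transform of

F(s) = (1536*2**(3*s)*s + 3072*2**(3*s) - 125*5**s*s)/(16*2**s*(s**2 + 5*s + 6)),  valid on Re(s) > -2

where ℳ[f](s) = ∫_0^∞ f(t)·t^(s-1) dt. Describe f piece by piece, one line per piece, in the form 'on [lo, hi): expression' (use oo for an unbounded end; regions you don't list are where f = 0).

on [0, 5/2): 5*t**2/2
on [5/2, 4): 3*t**3/2

slice at 5/2, transform all 2 pieces, and sum them
between 0 and 5/2 the integrand is 5*t**2/2·t^(s-1)
∫ 3*t**3/2·t^(s-1) over [5/2, 4)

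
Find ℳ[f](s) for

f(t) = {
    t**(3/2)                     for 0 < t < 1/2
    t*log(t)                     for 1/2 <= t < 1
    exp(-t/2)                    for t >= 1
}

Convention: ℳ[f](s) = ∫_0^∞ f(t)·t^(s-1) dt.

slice at 1/2, 1, transform all 3 pieces, and sum them
segment 0 to 1/2 holds t**(3/2); add its integral
∫ t*log(t)·t^(s-1) over [1/2, 1)
∫ over [1, ∞) of exp(-t/2)·t^(s-1) joins the sum

(2*2**(2*s)*(2*s + 3)*(s**2 + 2*s + 1)*uppergamma(s, 1/2) - 2*2**s*(2*s + 3) + s*(2*s + 3)*log(2) + 2*s + (2*s + 3)*log(2) + sqrt(2)*(s**2 + 2*s + 1) + 3)/(2*2**s*(2*s + 3)*(s**2 + 2*s + 1))
  Re(s) > -3/2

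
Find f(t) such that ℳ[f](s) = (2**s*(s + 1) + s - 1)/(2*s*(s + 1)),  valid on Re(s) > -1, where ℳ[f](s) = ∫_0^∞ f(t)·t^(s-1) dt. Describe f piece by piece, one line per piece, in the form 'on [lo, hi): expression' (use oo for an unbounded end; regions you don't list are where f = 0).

on [0, 1): t
on [1, 2): 1/2

the 2 pieces separated at 1 each add one integral
[0, 1) adds the kernel integral of t
piece [1, 2): integrate 1/2 against the kernel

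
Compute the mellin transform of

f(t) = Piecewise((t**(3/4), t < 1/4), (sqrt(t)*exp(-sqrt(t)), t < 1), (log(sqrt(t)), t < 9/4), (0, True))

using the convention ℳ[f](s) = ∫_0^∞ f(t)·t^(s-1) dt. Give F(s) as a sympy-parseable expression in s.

back out the power substitution: t**(3/2) on [0, 1/2); t*exp(-t) on [1/2, 1); log(t) on [1, 3/2)
invert the shared t-power to get sqrt(t) on [0, 1/2); exp(-t) on [1/2, 1); log(t)/t on [1, 3/2)
f breaks at 1/4, 1 into 3 integrals to sum
for t in [0, 1/4): the term is ∫ t**(3/4)·t^(s-1)
on [1/4, 1): add ∫ sqrt(t)*exp(-sqrt(t))·t^(s-1) dt
between 1 and 9/4 the integrand is log(sqrt(t))·t^(s-1)

(16*2**(2*s)*s**3*uppergamma(2*s + 1, 1/2) - 16*2**(2*s)*s**3*uppergamma(2*s + 1, 1) + 12*2**(2*s)*s**2*uppergamma(2*s + 1, 1/2) - 12*2**(2*s)*s**2*uppergamma(2*s + 1, 1) + 4*2**(2*s)*s - 3*3**(2*s) + 3*4**s + 9**s*s**2*(-8*log(2) + 8*log(3)) - 4*9**s*s + 9**s*s*(-6*log(2) + 6*log(3)) + 2*sqrt(2)*s**2)/(2*2**(2*s)*s**2*(4*s + 3))
  Re(s) > -3/4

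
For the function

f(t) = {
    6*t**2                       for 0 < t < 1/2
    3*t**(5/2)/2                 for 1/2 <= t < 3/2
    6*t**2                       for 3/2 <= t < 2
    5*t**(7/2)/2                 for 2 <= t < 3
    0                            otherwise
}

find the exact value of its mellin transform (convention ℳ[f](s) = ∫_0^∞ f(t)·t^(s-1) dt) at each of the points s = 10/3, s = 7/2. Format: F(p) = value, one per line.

integrate the 4 segments split at 1/2, 3/2, 2, then add the results
[0, 1/2) adds the kernel integral of 6*t**2
segment [1/2, 3/2) carries 3*t**(5/2)/2; integrate it
on [3/2, 2) integrate f = 6*t**2 against the kernel
on [2, 3) integrate f = 5*t**(7/2)/2 against the kernel

F(10/3) = -960*2**(5/6)/41 - 2187*2**(2/3)*3**(1/3)/512 - 9*2**(1/6)/2240 + 9*2**(2/3)/512 + 2187*2**(1/6)*3**(5/6)/2240 + 36*2**(1/3) + 10935*3**(5/6)/41
F(7/2) = -729*sqrt(6)/176 + 6147*sqrt(2)/176 + 165357/224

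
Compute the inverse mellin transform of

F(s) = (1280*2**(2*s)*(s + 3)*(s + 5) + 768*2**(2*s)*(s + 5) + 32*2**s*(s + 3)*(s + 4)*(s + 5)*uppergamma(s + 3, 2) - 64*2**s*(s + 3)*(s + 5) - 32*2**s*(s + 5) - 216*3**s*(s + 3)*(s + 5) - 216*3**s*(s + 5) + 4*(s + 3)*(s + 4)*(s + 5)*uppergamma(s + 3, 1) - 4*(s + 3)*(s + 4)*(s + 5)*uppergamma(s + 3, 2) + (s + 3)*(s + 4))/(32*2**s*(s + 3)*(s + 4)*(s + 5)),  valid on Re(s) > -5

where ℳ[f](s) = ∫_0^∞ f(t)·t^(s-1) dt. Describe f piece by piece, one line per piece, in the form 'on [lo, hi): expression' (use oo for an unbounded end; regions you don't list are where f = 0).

remove the shared t-power first: t**3 on [0, 1/2); t*exp(-2*t) on [1/2, 1); t*(t + 1) on [1, 3/2); …
back out the shared t-power: t**2 on [0, 1/2); exp(-2*t) on [1/2, 1); t + 1 on [1, 3/2); …
summing 5 kernel integrals split by 1/2, 1, 3/2, 2 yields ℳ[f](s)
on [0, 1/2) integrate f = t**5 against the kernel
segment [1/2, 1) carries t**3*exp(-2*t); integrate it
on [1, 3/2): add ∫ t**3*(t + 1)·t^(s-1) dt
segment 3/2 to 2 holds t**3*(t + 3); add its integral
over [2, ∞), the kernel integral of t**3*exp(-t) enters the sum

on [0, 1/2): t**5
on [1/2, 1): t**3*exp(-2*t)
on [1, 3/2): t**3*(t + 1)
on [3/2, 2): t**3*(t + 3)
on [2, oo): t**3*exp(-t)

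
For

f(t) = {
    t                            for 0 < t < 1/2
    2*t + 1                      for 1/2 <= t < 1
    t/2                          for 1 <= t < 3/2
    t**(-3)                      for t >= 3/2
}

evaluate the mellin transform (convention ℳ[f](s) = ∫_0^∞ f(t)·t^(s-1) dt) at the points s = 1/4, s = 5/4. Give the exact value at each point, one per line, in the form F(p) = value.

F(1/4) = 2**(3/4)*(-6534 + 1051*3**(1/4) + 7722*2**(1/4))/2970
F(5/4) = 2**(3/4)*(-322 + 475*3**(1/4) + 924*2**(1/4))/1260

f breaks at 1/2, 1, 3/2 into 4 integrals to sum
the [0, 1/2) slice contributes ∫ t·t^(s-1) dt
on [1/2, 1) integrate f = (2*t + 1) against the kernel
∫ t/2·t^(s-1) over [1, 3/2)
on [3/2, ∞) integrate f = t**(-3) against the kernel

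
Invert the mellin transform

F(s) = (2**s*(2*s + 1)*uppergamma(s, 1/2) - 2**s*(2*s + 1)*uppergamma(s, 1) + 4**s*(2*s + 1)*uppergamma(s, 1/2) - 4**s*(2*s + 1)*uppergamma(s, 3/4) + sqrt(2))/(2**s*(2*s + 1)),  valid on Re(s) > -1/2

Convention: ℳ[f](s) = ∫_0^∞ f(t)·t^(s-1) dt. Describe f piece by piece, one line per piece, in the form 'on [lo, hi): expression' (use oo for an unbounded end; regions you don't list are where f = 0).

on [0, 1/2): sqrt(t)
on [1/2, 1): exp(-t)
on [1, 3/2): exp(-t/2)

treat the 3 regions marked off by 1/2, 1 separately and sum
∫ sqrt(t)·t^(s-1) over [0, 1/2)
∫ over [1/2, 1) of exp(-t)·t^(s-1) joins the sum
for t in [1, 3/2): the term is ∫ exp(-t/2)·t^(s-1)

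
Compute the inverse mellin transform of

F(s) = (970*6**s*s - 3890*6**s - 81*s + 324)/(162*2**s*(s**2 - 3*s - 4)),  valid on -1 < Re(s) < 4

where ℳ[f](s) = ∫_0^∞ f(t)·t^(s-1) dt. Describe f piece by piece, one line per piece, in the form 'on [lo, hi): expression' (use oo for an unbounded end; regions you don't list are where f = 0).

on [0, 1/2): t
on [1/2, 3): 2*t
on [3, oo): t**(-4)

slice at 1/2, 3, transform all 3 pieces, and sum them
over [0, 1/2), the kernel integral of t enters the sum
over [1/2, 3), the kernel integral of 2*t enters the sum
segment [3, ∞) carries t**(-4); integrate it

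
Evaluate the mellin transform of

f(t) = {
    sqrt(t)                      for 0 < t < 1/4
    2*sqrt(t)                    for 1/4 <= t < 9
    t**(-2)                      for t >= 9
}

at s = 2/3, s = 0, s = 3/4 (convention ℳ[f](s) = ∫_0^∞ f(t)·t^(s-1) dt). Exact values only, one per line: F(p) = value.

remove the power substitution first: t on [0, 1/2); 2*t on [1/2, 3); t**(-4) on [3, ∞)
the 3 pieces separated at 1/4, 9 each add one integral
between 0 and 1/4 the integrand is sqrt(t)·t^(s-1)
over [1/4, 9), the kernel integral of 2*sqrt(t) enters the sum
[9, ∞) adds the kernel integral of t**(-2)

F(2/3) = 2**(2/3)*(-54 + 3895*6**(1/3))/504
F(0) = 1783/162
F(3/4) = sqrt(2)*(-27 + 1948*sqrt(6))/270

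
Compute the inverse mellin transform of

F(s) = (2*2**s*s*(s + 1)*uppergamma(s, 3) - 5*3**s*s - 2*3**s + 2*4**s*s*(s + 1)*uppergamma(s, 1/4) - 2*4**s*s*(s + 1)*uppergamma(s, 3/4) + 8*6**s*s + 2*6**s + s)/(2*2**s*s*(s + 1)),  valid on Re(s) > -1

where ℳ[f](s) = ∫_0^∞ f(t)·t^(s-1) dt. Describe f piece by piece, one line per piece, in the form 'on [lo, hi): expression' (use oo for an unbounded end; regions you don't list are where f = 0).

treat the 4 regions marked off by 1/2, 3/2, 3 separately and sum
on [0, 1/2) integrate f = t against the kernel
over [1/2, 3/2), the kernel integral of exp(-t/2) enters the sum
the [3/2, 3) slice contributes ∫ (t + 1)·t^(s-1) dt
over [3, ∞), the kernel integral of exp(-t) enters the sum

on [0, 1/2): t
on [1/2, 3/2): exp(-t/2)
on [3/2, 3): t + 1
on [3, oo): exp(-t)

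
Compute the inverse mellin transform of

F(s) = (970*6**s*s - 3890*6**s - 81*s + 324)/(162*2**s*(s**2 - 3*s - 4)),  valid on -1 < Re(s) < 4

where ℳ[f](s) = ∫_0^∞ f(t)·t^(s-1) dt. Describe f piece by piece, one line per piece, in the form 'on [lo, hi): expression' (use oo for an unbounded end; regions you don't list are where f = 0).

decompose at 1/2, 3; ℳ[f](s) sums the 3 pieces' integrals
piece [0, 1/2): integrate t against the kernel
∫ 2*t·t^(s-1) over [1/2, 3)
on [3, ∞): add ∫ t**(-4)·t^(s-1) dt

on [0, 1/2): t
on [1/2, 3): 2*t
on [3, oo): t**(-4)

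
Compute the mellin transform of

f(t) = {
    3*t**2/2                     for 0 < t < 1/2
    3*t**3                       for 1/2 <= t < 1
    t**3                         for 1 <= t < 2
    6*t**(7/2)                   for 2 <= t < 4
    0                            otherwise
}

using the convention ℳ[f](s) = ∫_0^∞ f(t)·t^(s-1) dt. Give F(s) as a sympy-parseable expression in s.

decompose at 1/2, 1, 2; ℳ[f](s) sums the 4 pieces' integrals
∫ 3*t**2/2·t^(s-1) over [0, 1/2)
∫ over [1/2, 1) of 3*t**3·t^(s-1) joins the sum
the [1, 2) slice contributes ∫ t**3·t^(s-1) dt
on [2, 4): add ∫ 6*t**(7/2)·t^(s-1) dt

(12288*2**(2*s)*(s + 2)*(s + 3) + 64*2**s*(s + 2)*(2*s + 7) - 768*2**(s + 1/2)*(s + 2)*(s + 3) + 16*(s + 2)*(2*s + 7) - 3*(s + 2)*(2*s + 7)/2**s + 3*(s + 3)*(2*s + 7)/2**s)/(8*(s + 2)*(s + 3)*(2*s + 7))
  Re(s) > -2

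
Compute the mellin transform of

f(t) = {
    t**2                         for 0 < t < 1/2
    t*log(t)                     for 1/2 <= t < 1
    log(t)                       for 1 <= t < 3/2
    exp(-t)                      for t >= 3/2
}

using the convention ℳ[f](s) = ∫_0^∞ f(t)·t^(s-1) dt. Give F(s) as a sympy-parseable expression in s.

(4*2**s*s**2*(s + 2)*(s**2 + 2*s + 1)*uppergamma(s, 3/2) - 4*2**s*s**2*(s + 2) + 4*2**s*(s + 2)*(s**2 + 2*s + 1) + 3**s*s*(s + 2)*(-4*log(2) + 4*log(3))*(s**2 + 2*s + 1) - 4*3**s*(s + 2)*(s**2 + 2*s + 1) + s**3*(s + 2)*log(4) + s**2*(s + 2)*log(4) + 2*s**2*(s + 2) + s**2*(s**2 + 2*s + 1))/(4*2**s*s**2*(s + 2)*(s**2 + 2*s + 1))
  Re(s) > -2

summing 4 kernel integrals split by 1/2, 1, 3/2 yields ℳ[f](s)
∫ over [0, 1/2) of t**2·t^(s-1) joins the sum
for t in [1/2, 1): the term is ∫ t*log(t)·t^(s-1)
over [1, 3/2), the kernel integral of log(t) enters the sum
between 3/2 and ∞ the integrand is exp(-t)·t^(s-1)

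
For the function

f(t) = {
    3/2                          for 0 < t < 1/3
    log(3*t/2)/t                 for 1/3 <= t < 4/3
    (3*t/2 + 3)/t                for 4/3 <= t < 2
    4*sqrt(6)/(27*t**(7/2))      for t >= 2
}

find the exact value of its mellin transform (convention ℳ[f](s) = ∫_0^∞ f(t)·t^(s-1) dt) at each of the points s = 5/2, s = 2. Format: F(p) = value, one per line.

F(5/2) = sqrt(3)*(-1139 + 30*sqrt(2) + 270*log(2) + 864*sqrt(6))/405
F(2) = 4*sqrt(3)/81 + 5*log(2)/3 + 11/4

peel off the shared t-power: 3*t/2 on [0, 1/3); log(3*t/2) on [1/3, 4/3); 3*t/2 + 3 on [4/3, 2); …
invert the common scale on t to get t on [0, 1/2); log(t) on [1/2, 2); t + 3 on [2, 3); …
the 4 pieces separated at 1/3, 4/3, 2 each add one integral
∫ over [0, 1/3) of 3/2·t^(s-1) joins the sum
segment 1/3 to 4/3 holds log(3*t/2)/t; add its integral
over [4/3, 2), the kernel integral of (3*t/2 + 3)/t enters the sum
on [2, ∞) integrate f = 4*sqrt(6)/(27*t**(7/2)) against the kernel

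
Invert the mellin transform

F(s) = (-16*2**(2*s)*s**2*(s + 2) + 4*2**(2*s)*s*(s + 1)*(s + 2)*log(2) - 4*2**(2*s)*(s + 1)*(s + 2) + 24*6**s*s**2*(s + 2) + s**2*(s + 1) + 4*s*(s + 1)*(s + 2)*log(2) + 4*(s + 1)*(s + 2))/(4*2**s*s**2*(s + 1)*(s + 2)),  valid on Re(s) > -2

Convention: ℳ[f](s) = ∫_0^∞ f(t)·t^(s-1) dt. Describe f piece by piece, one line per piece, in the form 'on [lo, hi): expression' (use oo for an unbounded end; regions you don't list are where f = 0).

decompose at 1/2, 2; ℳ[f](s) sums the 3 pieces' integrals
between 0 and 1/2 the integrand is t**2·t^(s-1)
on [1/2, 2) integrate f = log(t) against the kernel
between 2 and 3 the integrand is 2*t·t^(s-1)

on [0, 1/2): t**2
on [1/2, 2): log(t)
on [2, 3): 2*t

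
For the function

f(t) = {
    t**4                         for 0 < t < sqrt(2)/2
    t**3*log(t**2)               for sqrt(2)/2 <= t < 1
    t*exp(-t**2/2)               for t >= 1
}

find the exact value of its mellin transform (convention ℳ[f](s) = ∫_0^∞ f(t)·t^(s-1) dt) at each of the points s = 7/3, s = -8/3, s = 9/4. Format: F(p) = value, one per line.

F(7/3) = 2**(1/3)*(-684*2**(2/3) + 171 + 192*sqrt(2) + 456*log(2) + 19456*2**(1/3)*uppergamma(5/3, 1/2))/19456
F(-8/3) = 2**(5/6)*(-144*2**(1/6) + 2*2**(1/3)*uppergamma(-5/6, 1/2) + 3*sqrt(2) + 24*log(2) + 144)/16
F(9/4) = 2**(3/8)*(-1600*2**(5/8) + 400 + 441*sqrt(2) + 1050*log(2) + 44100*2**(1/4)*uppergamma(13/8, 1/2))/44100

the power substitution comes off first: t**2 on [0, 1/2); t**(3/2)*log(t) on [1/2, 1); sqrt(t)*exp(-t/2) on [1, ∞)
remove the shared t-power first: t**(3/2) on [0, 1/2); t*log(t) on [1/2, 1); exp(-t/2) on [1, ∞)
cuts at sqrt(2)/2, 1: linearity sums the 3 kernel integrals
segment 0 to sqrt(2)/2 holds t**4; add its integral
∫ t**3*log(t**2)·t^(s-1) over [sqrt(2)/2, 1)
piece [1, ∞): integrate t*exp(-t**2/2) against the kernel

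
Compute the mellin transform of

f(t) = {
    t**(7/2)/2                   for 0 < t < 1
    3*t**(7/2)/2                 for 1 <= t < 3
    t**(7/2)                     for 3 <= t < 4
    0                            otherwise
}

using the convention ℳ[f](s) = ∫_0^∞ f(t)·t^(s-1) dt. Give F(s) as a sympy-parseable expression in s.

(2**(2*s + 8) + 3**(s + 7/2) - 2)/(2*s + 7)
  Re(s) > -7/2

decompose at 1, 3; ℳ[f](s) sums the 3 pieces' integrals
on [0, 1): add ∫ t**(7/2)/2·t^(s-1) dt
on [1, 3): add ∫ 3*t**(7/2)/2·t^(s-1) dt
segment 3 to 4 holds t**(7/2); add its integral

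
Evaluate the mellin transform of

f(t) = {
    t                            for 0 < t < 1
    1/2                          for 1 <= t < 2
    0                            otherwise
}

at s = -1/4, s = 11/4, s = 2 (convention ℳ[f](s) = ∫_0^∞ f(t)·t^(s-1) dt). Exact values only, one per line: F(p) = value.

F(-1/4) = 10/3 - 2**(3/4)
F(11/4) = 14/165 + 8*2**(3/4)/11
F(2) = 13/12

cuts at 1: linearity sums the 2 kernel integrals
for t in [0, 1): the term is ∫ t·t^(s-1)
on [1, 2): add ∫ 1/2·t^(s-1) dt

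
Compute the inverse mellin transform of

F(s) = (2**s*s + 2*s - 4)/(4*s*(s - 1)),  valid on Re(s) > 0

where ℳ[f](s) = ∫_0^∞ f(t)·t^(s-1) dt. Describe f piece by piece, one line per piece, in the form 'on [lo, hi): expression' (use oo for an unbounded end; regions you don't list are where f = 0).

strip the shared t-power: t on [0, 1); 1/2 on [1, 2)
along the cuts 1, ℳ[f](s) splits into 2 integrals
between 0 and 1 the integrand is 1·t^(s-1)
the [1, 2) slice contributes ∫ 1/(2*t)·t^(s-1) dt

on [0, 1): 1
on [1, 2): 1/(2*t)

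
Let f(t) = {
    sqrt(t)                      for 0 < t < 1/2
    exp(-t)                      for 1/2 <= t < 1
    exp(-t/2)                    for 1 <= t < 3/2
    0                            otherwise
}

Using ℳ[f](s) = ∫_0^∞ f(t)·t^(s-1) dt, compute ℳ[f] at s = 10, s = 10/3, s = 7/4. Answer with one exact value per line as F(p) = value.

cuts at 1/2, 1: linearity sums the 3 kernel integrals
segment 0 to 1/2 holds sqrt(t); add its integral
on [1/2, 1) integrate f = exp(-t) against the kernel
over [1, 3/2), the kernel integral of exp(-t/2) enters the sum

F(10) = -201383466759*exp(-3/4)/256 - 986410*exp(-1) + sqrt(2)/21504 + 313981529075*exp(-1/2)/512
F(10/3) = -8*2**(1/3)*uppergamma(10/3, 3/4) - uppergamma(10/3, 1) + 3*2**(1/6)/184 + uppergamma(10/3, 1/2) + 8*2**(1/3)*uppergamma(10/3, 1/2)
F(7/4) = -2*2**(3/4)*uppergamma(7/4, 3/4) - uppergamma(7/4, 1) + 2**(3/4)/18 + uppergamma(7/4, 1/2) + 2*2**(3/4)*uppergamma(7/4, 1/2)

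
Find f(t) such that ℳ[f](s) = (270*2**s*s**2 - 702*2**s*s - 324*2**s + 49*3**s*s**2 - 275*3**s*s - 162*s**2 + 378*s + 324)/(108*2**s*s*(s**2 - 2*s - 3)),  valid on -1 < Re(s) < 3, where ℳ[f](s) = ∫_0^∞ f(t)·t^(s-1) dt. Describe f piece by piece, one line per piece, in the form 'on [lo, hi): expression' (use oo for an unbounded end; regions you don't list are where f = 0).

on [0, 1/2): t
on [1/2, 1): 2*t + 1
on [1, 3/2): t/2
on [3/2, oo): t**(-3)

summing 4 kernel integrals split by 1/2, 1, 3/2 yields ℳ[f](s)
piece [0, 1/2): integrate t against the kernel
segment 1/2 to 1 holds (2*t + 1); add its integral
between 1 and 3/2 the integrand is t/2·t^(s-1)
∫ t**(-3)·t^(s-1) over [3/2, ∞)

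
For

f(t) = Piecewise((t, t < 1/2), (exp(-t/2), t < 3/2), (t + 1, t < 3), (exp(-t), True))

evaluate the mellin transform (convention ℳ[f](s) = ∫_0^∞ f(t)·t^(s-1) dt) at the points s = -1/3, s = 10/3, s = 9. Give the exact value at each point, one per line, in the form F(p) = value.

cuts at 1/2, 3/2, 3: linearity sums the 4 kernel integrals
between 0 and 1/2 the integrand is t·t^(s-1)
for t in [1/2, 3/2): the term is ∫ exp(-t/2)·t^(s-1)
on [3/2, 3) integrate f = (t + 1) against the kernel
segment [3, ∞) carries exp(-t); integrate it

F(-1/3) = 2**(1/3)*(-2*2**(1/3)*uppergamma(-1/3, 3/4) + 2*2**(2/3)*uppergamma(-1/3, 3) + 3**(2/3) + 3 + 2*2**(1/3)*uppergamma(-1/3, 1/4) + 6**(2/3))/4
F(10/3) = 2**(2/3)*(-8320*2**(2/3)*uppergamma(10/3, 3/4) - 2268*3**(1/3) + 15 + 1040*2**(1/3)*uppergamma(10/3, 3) + 8320*2**(2/3)*uppergamma(10/3, 1/4) + 27864*6**(1/3))/2080
F(9) = -5593984641*exp(-3/4)/128 + 20689567/2560 + 806769*exp(-3) + 3392923553*exp(-1/4)/128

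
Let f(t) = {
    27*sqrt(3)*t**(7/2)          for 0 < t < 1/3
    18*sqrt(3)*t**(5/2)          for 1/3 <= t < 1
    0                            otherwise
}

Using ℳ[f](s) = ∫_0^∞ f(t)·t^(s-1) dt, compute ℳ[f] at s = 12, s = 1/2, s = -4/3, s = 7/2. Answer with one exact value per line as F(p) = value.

strip the common scale on t: t**(7/2) on [0, 1); 2*t**(5/2) on [1, 3)
invert the shared t-power to get t**(3/2) on [0, 1); 2*sqrt(t) on [1, 3)
along the cuts 1/3, ℳ[f](s) splits into 2 integrals
the [0, 1/3) slice contributes ∫ 27*sqrt(3)*t**(7/2)·t^(s-1) dt
on [1/3, 1) integrate f = 18*sqrt(3)*t**(5/2) against the kernel

F(12) = -22/159255153 + 36*sqrt(3)/29
F(1/2) = 211*sqrt(3)/36
F(-4/3) = -342*3**(1/3)/91 + 108*sqrt(3)/7
F(7/2) = 5099*sqrt(3)/1701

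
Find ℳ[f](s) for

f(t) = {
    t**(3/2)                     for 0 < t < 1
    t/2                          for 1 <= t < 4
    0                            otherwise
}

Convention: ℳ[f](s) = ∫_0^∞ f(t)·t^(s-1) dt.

(2**(2*s + 2)*(2*s + 3) + 2*s + 1)/(2*(s + 1)*(2*s + 3))
  Re(s) > -3/2

strip the power substitution: t**3 on [0, 1); t**2/2 on [1, 2)
back out the shared t-power: t on [0, 1); 1/2 on [1, 2)
summing 2 kernel integrals split by 1 yields ℳ[f](s)
piece [0, 1): integrate t**(3/2) against the kernel
the [1, 4) slice contributes ∫ t/2·t^(s-1) dt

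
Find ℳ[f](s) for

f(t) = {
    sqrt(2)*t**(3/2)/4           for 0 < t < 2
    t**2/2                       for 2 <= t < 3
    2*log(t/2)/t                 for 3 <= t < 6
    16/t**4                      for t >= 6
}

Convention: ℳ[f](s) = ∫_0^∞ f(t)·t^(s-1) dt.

peel off the common scale on t: t**(3/2) on [0, 1); 2*t**2 on [1, 3/2); log(t)/t on [3/2, 3); …
f breaks at 2, 3, 6 into 4 integrals to sum
segment [0, 2) carries sqrt(2)*t**(3/2)/4; integrate it
between 2 and 3 the integrand is t**2/2·t^(s-1)
for t in [3, 6): the term is ∫ 2*log(t/2)/t·t^(s-1)
between 6 and ∞ the integrand is 16/t**4·t^(s-1)

(324*2**s*(s - 4)*(s + 2)*(s**2 - 2*s + 1) - 324*2**s*(s - 4)*(2*s + 3)*(s**2 - 2*s + 1) - 108*3**s*s*(s - 4)*(s + 2)*(2*s + 3)*log(3) + 108*3**s*s*(s - 4)*(s + 2)*(2*s + 3)*log(2) - 108*3**s*(s - 4)*(s + 2)*(2*s + 3)*log(2) + 108*3**s*(s - 4)*(s + 2)*(2*s + 3) + 108*3**s*(s - 4)*(s + 2)*(2*s + 3)*log(3) + 729*3**s*(s - 4)*(2*s + 3)*(s**2 - 2*s + 1) + 54*6**s*s*(s - 4)*(s + 2)*(2*s + 3)*log(3) - 54*6**s*(s - 4)*(s + 2)*(2*s + 3)*log(3) - 54*6**s*(s - 4)*(s + 2)*(2*s + 3) - 2*6**s*(s + 2)*(2*s + 3)*(s**2 - 2*s + 1))/(162*(s - 4)*(s + 2)*(2*s + 3)*(s**2 - 2*s + 1))
  -3/2 < Re(s) < 4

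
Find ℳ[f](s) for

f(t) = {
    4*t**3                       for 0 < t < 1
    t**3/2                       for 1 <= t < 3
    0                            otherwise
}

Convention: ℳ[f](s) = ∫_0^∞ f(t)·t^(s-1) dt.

treat the 2 regions marked off by 1 separately and sum
piece [0, 1): integrate 4*t**3 against the kernel
over [1, 3), the kernel integral of t**3/2 enters the sum

(3**(s + 3) + 7)/(2*(s + 3))
  Re(s) > -3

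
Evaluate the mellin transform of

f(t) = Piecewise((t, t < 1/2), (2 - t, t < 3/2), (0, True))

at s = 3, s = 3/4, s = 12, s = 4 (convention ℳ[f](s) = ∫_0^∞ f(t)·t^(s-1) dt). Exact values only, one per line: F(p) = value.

integrate the 2 segments split at 1/2, then add the results
∫ t·t^(s-1) over [0, 1/2)
between 1/2 and 3/2 the integrand is (2 - t)·t^(s-1)

F(3) = 179/192
F(3/4) = 2**(1/4)*(-22 + 19*3**(3/4))/21
F(12) = 2125757/319488
F(4) = 159/160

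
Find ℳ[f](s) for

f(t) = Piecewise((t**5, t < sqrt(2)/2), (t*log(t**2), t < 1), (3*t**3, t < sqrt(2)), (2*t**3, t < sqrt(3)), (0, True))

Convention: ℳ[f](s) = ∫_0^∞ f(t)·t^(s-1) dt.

strip the shared t-power: t**4 on [0, sqrt(2)/2); log(t**2) on [sqrt(2)/2, 1); 3*t**2 on [1, sqrt(2)); …
remove the power substitution first: t**2 on [0, 1/2); log(t) on [1/2, 1); 3*t on [1, 2); …
the shared t-power comes off first: t on [0, 1/2); log(t)/t on [1/2, 1); 3 on [1, 2); …
the 4 pieces separated at sqrt(2)/2, 1, sqrt(2) each add one integral
the [0, sqrt(2)/2) slice contributes ∫ t**5·t^(s-1) dt
∫ t*log(t**2)·t^(s-1) over [sqrt(2)/2, 1)
over [1, sqrt(2)), the kernel integral of 3*t**3 enters the sum
on [sqrt(2), sqrt(3)): add ∫ 2*t**3·t^(s-1) dt

2**(-s/2 - 5/2)*(-3*2**(s/2 + 5/2)*(s + 5)*(4*s - (s + 3)**2 + 8) + 2**(s/2 + 7/2)*(s + 3)*(s + 5) + 2**(s + 4)*(s + 5)*(4*s - (s + 3)**2 + 8) + 4*6**(s/2 + 3/2)*(s + 5)*(4*s - (s + 3)**2 + 8) - 4*(s + 3)**2*(s + 5)*log(2) - 8*(s + 3)*(s + 5) + 8*(s + 3)*(s + 5)*log(2) + (s + 3)*(4*s - (s + 3)**2 + 8))/((s + 3)*(s + 5)*(4*s - (s + 3)**2 + 8))
  Re(s) > -5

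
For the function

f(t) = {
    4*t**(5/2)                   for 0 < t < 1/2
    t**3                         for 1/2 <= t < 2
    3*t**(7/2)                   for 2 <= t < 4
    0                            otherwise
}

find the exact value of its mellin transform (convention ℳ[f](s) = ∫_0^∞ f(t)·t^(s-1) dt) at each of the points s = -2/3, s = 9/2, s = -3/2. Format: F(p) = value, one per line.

F(-2/3) = -72*2**(5/6)/17 + 6*2**(1/6)/11 + 12*2**(1/3)/7 + 32205*2**(2/3)/952
F(9/2) = 32767*sqrt(2)/1920 + 5483521/224
F(-3/2) = 7*sqrt(2)/6 + 20

f breaks at 1/2, 2 into 3 integrals to sum
piece [0, 1/2): integrate 4*t**(5/2) against the kernel
segment [1/2, 2) carries t**3; integrate it
∫ 3*t**(7/2)·t^(s-1) over [2, 4)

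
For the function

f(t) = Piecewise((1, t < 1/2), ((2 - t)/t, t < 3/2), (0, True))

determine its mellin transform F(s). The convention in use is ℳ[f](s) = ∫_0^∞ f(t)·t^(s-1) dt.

(3**s*s + 3**(s + 1) - 6*s - 6)/(3*2**s*s*(s - 1))
  Re(s) > 0

the shared t-power comes off first: t on [0, 1/2); 2 - t on [1/2, 3/2)
cuts at 1/2: linearity sums the 2 kernel integrals
∫ over [0, 1/2) of 1·t^(s-1) joins the sum
∫ over [1/2, 3/2) of (2 - t)/t·t^(s-1) joins the sum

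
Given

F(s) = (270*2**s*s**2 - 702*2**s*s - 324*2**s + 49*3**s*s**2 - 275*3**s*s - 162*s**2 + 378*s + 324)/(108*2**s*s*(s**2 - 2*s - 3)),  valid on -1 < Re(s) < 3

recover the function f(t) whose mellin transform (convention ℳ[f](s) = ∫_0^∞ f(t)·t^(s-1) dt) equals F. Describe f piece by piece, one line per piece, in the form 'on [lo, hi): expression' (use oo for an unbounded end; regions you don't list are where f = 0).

on [0, 1/2): t
on [1/2, 1): 2*t + 1
on [1, 3/2): t/2
on [3/2, oo): t**(-3)

summing 4 kernel integrals split by 1/2, 1, 3/2 yields ℳ[f](s)
the [0, 1/2) slice contributes ∫ t·t^(s-1) dt
segment 1/2 to 1 holds (2*t + 1); add its integral
[1, 3/2) adds the kernel integral of t/2
on [3/2, ∞): add ∫ t**(-3)·t^(s-1) dt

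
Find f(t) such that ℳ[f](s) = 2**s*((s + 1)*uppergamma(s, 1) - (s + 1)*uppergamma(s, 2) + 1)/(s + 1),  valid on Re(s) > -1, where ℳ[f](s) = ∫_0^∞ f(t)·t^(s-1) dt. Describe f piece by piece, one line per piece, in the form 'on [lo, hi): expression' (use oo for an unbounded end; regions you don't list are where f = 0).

the common scale on t comes off first: t on [0, 1); exp(-t) on [1, 2)
treat the 2 regions marked off by 2 separately and sum
∫ over [0, 2) of t/2·t^(s-1) joins the sum
segment [2, 4) carries exp(-t/2); integrate it

on [0, 2): t/2
on [2, 4): exp(-t/2)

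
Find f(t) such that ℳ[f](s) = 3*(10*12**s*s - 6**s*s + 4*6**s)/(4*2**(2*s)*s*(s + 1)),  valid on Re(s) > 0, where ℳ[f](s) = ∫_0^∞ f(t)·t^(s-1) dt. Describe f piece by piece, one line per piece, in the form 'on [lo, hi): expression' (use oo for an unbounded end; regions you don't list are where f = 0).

on [0, 3/2): 3
on [3/2, 3): 5*t/2

slice at 3/2, transform all 2 pieces, and sum them
over [0, 3/2), the kernel integral of 3 enters the sum
between 3/2 and 3 the integrand is 5*t/2·t^(s-1)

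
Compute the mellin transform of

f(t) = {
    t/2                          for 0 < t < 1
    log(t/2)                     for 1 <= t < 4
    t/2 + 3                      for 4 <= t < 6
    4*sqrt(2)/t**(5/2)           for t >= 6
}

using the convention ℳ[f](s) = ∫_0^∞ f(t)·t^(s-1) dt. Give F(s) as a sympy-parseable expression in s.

reversing the common scale on t: t on [0, 1/2); log(t) on [1/2, 2); t + 3 on [2, 3); …
treat the 4 regions marked off by 1, 4, 6 separately and sum
∫ t/2·t^(s-1) over [0, 1)
∫ over [1, 4) of log(t/2)·t^(s-1) joins the sum
the [4, 6) slice contributes ∫ (t/2 + 3)·t^(s-1) dt
piece [6, ∞): integrate 4*sqrt(2)/t**(5/2) against the kernel

(-270*2**(2*s)*s**2*(2*s - 5) + 54*2**(2*s)*s*(s + 1)*(2*s - 5)*log(2) - 162*2**(2*s)*s*(2*s - 5) - 54*2**(2*s)*(s + 1)*(2*s - 5) - 4*sqrt(3)*6**s*s**2*(s + 1) + 324*6**s*s**2*(2*s - 5) + 162*6**s*s*(2*s - 5) + 27*s**2*(2*s - 5) + 54*s*(s + 1)*(2*s - 5)*log(2) + (2*s - 5)*(54*s + 54))/(54*s**2*(s + 1)*(2*s - 5))
  -1 < Re(s) < 5/2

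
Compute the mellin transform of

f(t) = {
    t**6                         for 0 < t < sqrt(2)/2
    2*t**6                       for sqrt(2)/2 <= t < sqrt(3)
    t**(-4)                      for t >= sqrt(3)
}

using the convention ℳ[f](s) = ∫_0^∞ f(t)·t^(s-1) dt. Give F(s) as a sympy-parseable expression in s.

invert the power substitution to get t**3 on [0, 1/2); 2*t**3 on [1/2, 3); t**(-2) on [3, ∞)
remove the shared t-power first: t on [0, 1/2); 2*t on [1/2, 3); t**(-4) on [3, ∞)
breakpoints sqrt(2)/2, sqrt(3): one integral from each of the 3 segments
∫ t**6·t^(s-1) over [0, sqrt(2)/2)
on [sqrt(2)/2, sqrt(3)) integrate f = 2*t**6 against the kernel
for t in [sqrt(3), ∞): the term is ∫ t**(-4)·t^(s-1)

(3880*6**(s/2)*s - 15600*6**(s/2) - 9*s + 36)/(72*2**(s/2)*(s**2 + 2*s - 24))
  -6 < Re(s) < 4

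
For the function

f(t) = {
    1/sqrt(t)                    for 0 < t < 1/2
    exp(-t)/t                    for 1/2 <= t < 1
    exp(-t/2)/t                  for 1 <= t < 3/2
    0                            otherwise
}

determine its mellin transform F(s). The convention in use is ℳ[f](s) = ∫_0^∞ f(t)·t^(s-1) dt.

peel off the shared t-power: sqrt(t) on [0, 1/2); exp(-t) on [1/2, 1); exp(-t/2) on [1, 3/2)
summing 3 kernel integrals split by 1/2, 1 yields ℳ[f](s)
[0, 1/2) adds the kernel integral of 1/sqrt(t)
piece [1/2, 1): integrate exp(-t)/t against the kernel
∫ exp(-t/2)/t·t^(s-1) over [1, 3/2)

(2*2**s*(2*s - 1)*uppergamma(s - 1, 1/2) - 2*2**s*(2*s - 1)*uppergamma(s - 1, 1) + 4**s*(2*s - 1)*uppergamma(s - 1, 1/2) - 4**s*(2*s - 1)*uppergamma(s - 1, 3/4) + 4*sqrt(2))/(2*2**s*(2*s - 1))
  Re(s) > 1/2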